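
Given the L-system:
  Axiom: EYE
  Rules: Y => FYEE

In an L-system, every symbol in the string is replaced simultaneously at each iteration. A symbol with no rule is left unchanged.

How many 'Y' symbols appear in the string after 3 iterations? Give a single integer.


Step 0: EYE  (1 'Y')
Step 1: EFYEEE  (1 'Y')
Step 2: EFFYEEEEE  (1 'Y')
Step 3: EFFFYEEEEEEE  (1 'Y')

Answer: 1


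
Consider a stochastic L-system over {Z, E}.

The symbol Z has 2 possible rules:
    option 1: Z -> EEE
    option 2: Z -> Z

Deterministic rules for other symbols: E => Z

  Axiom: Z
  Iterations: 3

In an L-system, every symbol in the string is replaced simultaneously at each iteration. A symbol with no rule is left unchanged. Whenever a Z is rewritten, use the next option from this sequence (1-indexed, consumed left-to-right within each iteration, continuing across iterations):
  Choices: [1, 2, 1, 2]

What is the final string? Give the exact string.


Answer: ZEEEZ

Derivation:
Step 0: Z
Step 1: EEE  (used choices [1])
Step 2: ZZZ  (used choices [])
Step 3: ZEEEZ  (used choices [2, 1, 2])


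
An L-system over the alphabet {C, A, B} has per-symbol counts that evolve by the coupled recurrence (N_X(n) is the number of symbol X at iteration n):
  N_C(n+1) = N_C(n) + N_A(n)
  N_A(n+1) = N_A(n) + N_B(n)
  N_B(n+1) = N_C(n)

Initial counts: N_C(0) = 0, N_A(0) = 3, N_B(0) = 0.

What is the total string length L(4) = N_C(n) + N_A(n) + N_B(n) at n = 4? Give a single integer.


Answer: 36

Derivation:
Step 0: N_C=0, N_A=3, N_B=0, L=3
Step 1: N_C=3, N_A=3, N_B=0, L=6
Step 2: N_C=6, N_A=3, N_B=3, L=12
Step 3: N_C=9, N_A=6, N_B=6, L=21
Step 4: N_C=15, N_A=12, N_B=9, L=36


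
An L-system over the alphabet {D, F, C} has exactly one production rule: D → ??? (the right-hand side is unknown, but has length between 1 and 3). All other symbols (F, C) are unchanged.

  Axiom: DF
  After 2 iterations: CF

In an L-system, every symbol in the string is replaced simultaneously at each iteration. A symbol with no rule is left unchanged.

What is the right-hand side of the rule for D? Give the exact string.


Trying D → C:
  Step 0: DF
  Step 1: CF
  Step 2: CF
Matches the given result.

Answer: C


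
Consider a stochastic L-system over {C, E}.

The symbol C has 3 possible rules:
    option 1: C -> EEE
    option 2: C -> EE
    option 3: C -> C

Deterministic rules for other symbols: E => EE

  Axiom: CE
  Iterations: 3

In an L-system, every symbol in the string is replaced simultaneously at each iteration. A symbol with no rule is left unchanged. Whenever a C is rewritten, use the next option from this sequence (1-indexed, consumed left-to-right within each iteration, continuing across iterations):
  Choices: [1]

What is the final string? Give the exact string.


Answer: EEEEEEEEEEEEEEEEEEEE

Derivation:
Step 0: CE
Step 1: EEEEE  (used choices [1])
Step 2: EEEEEEEEEE  (used choices [])
Step 3: EEEEEEEEEEEEEEEEEEEE  (used choices [])


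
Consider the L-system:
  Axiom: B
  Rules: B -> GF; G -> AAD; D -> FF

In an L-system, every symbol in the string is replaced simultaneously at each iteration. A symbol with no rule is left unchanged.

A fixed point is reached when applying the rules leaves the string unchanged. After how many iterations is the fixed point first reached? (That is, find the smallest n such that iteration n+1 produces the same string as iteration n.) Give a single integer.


Answer: 3

Derivation:
Step 0: B
Step 1: GF
Step 2: AADF
Step 3: AAFFF
Step 4: AAFFF  (unchanged — fixed point at step 3)


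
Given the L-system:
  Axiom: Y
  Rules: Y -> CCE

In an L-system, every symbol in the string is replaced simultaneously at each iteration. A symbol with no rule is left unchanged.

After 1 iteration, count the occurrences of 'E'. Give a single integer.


Step 0: Y  (0 'E')
Step 1: CCE  (1 'E')

Answer: 1


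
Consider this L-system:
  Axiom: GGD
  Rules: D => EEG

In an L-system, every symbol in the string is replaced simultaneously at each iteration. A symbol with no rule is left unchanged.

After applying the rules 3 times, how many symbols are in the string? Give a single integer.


Step 0: length = 3
Step 1: length = 5
Step 2: length = 5
Step 3: length = 5

Answer: 5


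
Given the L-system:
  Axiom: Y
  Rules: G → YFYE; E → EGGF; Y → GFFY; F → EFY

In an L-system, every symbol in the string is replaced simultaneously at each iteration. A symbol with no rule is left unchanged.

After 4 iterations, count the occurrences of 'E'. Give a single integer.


Step 0: Y  (0 'E')
Step 1: GFFY  (0 'E')
Step 2: YFYEEFYEFYGFFY  (3 'E')
Step 3: GFFYEFYGFFYEGGFEGGFEFYGFFYEGGFEFYGFFYYFYEEFYEFYGFFY  (9 'E')
Step 4: YFYEEFYEFYGFFYEGGFEFYGFFYYFYEEFYEFYGFFYEGGFYFYEYFYEEFYEGGFYFYEYFYEEFYEGGFEFYGFFYYFYEEFYEFYGFFYEGGFYFYEYFYEEFYEGGFEFYGFFYYFYEEFYEFYGFFYGFFYEFYGFFYEGGFEGGFEFYGFFYEGGFEFYGFFYYFYEEFYEFYGFFY  (39 'E')

Answer: 39


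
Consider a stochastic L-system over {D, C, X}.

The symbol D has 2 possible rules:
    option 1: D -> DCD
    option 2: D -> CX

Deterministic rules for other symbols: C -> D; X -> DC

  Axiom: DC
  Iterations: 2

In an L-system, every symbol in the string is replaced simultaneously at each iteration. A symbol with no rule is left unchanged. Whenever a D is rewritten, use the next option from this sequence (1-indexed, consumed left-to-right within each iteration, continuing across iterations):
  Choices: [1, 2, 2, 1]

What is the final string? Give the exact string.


Answer: CXDCXDCD

Derivation:
Step 0: DC
Step 1: DCDD  (used choices [1])
Step 2: CXDCXDCD  (used choices [2, 2, 1])


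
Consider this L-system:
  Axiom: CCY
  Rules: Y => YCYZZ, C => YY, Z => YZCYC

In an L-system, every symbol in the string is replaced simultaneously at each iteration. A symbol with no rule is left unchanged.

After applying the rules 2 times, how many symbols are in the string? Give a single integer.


Step 0: length = 3
Step 1: length = 9
Step 2: length = 42

Answer: 42


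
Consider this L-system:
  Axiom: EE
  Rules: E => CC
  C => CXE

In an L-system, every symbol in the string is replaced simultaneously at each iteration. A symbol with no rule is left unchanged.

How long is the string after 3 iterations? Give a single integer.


Step 0: length = 2
Step 1: length = 4
Step 2: length = 12
Step 3: length = 24

Answer: 24


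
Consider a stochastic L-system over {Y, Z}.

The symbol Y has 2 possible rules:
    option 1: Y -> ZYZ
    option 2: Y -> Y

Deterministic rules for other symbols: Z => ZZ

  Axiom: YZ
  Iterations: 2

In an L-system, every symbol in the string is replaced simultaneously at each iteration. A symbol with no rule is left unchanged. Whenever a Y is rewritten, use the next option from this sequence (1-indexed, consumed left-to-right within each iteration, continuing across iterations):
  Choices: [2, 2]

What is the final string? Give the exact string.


Step 0: YZ
Step 1: YZZ  (used choices [2])
Step 2: YZZZZ  (used choices [2])

Answer: YZZZZ


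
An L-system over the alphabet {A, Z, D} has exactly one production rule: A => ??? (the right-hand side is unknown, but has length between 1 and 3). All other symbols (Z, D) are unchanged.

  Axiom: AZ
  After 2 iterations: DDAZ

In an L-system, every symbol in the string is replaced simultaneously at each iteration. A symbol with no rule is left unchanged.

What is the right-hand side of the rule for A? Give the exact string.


Answer: DA

Derivation:
Trying A => DA:
  Step 0: AZ
  Step 1: DAZ
  Step 2: DDAZ
Matches the given result.


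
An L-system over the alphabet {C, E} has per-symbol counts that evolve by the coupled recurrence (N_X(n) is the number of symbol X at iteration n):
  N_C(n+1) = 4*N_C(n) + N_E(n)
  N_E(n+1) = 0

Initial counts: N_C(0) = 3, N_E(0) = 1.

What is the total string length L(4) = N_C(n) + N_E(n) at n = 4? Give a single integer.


Answer: 832

Derivation:
Step 0: N_C=3, N_E=1, L=4
Step 1: N_C=13, N_E=0, L=13
Step 2: N_C=52, N_E=0, L=52
Step 3: N_C=208, N_E=0, L=208
Step 4: N_C=832, N_E=0, L=832


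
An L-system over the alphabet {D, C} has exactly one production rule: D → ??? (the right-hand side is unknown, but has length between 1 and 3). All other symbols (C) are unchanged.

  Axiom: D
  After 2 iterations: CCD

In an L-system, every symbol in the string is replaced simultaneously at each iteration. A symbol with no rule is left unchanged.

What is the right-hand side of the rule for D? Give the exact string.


Trying D → CD:
  Step 0: D
  Step 1: CD
  Step 2: CCD
Matches the given result.

Answer: CD


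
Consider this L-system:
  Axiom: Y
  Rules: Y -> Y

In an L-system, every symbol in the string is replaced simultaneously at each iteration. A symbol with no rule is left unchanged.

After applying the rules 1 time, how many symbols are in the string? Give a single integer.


Answer: 1

Derivation:
Step 0: length = 1
Step 1: length = 1


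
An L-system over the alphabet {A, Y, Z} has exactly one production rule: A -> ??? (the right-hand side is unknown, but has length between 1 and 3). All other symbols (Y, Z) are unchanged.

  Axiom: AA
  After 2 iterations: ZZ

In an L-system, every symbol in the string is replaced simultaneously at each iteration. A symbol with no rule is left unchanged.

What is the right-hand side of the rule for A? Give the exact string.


Answer: Z

Derivation:
Trying A -> Z:
  Step 0: AA
  Step 1: ZZ
  Step 2: ZZ
Matches the given result.


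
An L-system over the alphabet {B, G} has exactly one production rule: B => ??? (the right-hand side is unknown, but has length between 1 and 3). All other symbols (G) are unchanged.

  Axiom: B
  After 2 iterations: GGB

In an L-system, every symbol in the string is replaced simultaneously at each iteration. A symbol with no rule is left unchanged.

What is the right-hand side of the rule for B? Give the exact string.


Answer: GB

Derivation:
Trying B => GB:
  Step 0: B
  Step 1: GB
  Step 2: GGB
Matches the given result.


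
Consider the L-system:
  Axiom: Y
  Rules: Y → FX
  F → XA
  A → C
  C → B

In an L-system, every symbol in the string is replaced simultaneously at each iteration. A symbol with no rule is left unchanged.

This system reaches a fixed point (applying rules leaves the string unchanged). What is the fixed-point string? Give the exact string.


Step 0: Y
Step 1: FX
Step 2: XAX
Step 3: XCX
Step 4: XBX
Step 5: XBX  (unchanged — fixed point at step 4)

Answer: XBX


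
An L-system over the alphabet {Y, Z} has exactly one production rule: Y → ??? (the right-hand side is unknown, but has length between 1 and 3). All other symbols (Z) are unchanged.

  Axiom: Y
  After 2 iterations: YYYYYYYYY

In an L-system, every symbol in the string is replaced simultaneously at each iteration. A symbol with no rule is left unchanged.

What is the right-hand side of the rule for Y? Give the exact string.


Trying Y → YYY:
  Step 0: Y
  Step 1: YYY
  Step 2: YYYYYYYYY
Matches the given result.

Answer: YYY


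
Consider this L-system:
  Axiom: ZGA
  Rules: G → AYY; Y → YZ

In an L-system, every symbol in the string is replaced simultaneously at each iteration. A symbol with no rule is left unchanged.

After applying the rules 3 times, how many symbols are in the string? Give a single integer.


Step 0: length = 3
Step 1: length = 5
Step 2: length = 7
Step 3: length = 9

Answer: 9


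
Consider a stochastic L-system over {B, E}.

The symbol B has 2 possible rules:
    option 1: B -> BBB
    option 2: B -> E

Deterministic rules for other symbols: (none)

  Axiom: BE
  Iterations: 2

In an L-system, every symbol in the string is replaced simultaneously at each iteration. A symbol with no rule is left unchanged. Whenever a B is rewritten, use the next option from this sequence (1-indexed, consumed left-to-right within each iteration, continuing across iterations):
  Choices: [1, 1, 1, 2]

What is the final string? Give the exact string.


Answer: BBBBBBEE

Derivation:
Step 0: BE
Step 1: BBBE  (used choices [1])
Step 2: BBBBBBEE  (used choices [1, 1, 2])


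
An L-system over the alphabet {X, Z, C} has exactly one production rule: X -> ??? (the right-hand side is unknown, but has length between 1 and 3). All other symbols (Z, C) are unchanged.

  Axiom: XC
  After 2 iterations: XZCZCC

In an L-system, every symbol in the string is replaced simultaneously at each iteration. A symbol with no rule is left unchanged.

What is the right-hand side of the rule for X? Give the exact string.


Answer: XZC

Derivation:
Trying X -> XZC:
  Step 0: XC
  Step 1: XZCC
  Step 2: XZCZCC
Matches the given result.


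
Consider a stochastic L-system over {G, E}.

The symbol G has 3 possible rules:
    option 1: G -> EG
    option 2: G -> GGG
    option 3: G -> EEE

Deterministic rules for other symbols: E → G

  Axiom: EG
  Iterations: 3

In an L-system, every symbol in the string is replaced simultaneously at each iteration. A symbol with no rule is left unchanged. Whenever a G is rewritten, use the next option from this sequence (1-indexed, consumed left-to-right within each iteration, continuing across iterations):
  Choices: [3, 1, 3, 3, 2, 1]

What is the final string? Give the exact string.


Step 0: EG
Step 1: GEEE  (used choices [3])
Step 2: EGGGG  (used choices [1])
Step 3: GEEEEEEGGGEG  (used choices [3, 3, 2, 1])

Answer: GEEEEEEGGGEG


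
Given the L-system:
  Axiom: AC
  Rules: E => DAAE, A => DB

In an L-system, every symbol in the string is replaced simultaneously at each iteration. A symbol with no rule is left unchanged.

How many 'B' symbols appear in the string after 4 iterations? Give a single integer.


Answer: 1

Derivation:
Step 0: AC  (0 'B')
Step 1: DBC  (1 'B')
Step 2: DBC  (1 'B')
Step 3: DBC  (1 'B')
Step 4: DBC  (1 'B')


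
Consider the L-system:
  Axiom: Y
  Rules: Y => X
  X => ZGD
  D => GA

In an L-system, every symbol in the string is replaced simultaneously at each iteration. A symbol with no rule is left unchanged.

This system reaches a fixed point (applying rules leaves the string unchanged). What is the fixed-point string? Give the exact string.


Answer: ZGGA

Derivation:
Step 0: Y
Step 1: X
Step 2: ZGD
Step 3: ZGGA
Step 4: ZGGA  (unchanged — fixed point at step 3)


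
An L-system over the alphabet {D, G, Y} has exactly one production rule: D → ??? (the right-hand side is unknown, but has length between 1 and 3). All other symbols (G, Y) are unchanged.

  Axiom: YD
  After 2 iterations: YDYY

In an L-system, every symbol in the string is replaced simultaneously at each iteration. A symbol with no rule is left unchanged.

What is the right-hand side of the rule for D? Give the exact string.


Trying D → DY:
  Step 0: YD
  Step 1: YDY
  Step 2: YDYY
Matches the given result.

Answer: DY


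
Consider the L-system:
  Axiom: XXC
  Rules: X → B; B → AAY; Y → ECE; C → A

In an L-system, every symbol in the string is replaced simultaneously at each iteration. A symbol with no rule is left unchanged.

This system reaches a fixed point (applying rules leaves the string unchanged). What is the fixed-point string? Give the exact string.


Step 0: XXC
Step 1: BBA
Step 2: AAYAAYA
Step 3: AAECEAAECEA
Step 4: AAEAEAAEAEA
Step 5: AAEAEAAEAEA  (unchanged — fixed point at step 4)

Answer: AAEAEAAEAEA


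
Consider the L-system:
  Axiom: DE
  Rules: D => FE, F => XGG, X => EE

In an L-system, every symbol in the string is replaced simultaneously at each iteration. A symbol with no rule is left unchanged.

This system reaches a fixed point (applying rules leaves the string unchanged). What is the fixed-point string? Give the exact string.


Step 0: DE
Step 1: FEE
Step 2: XGGEE
Step 3: EEGGEE
Step 4: EEGGEE  (unchanged — fixed point at step 3)

Answer: EEGGEE


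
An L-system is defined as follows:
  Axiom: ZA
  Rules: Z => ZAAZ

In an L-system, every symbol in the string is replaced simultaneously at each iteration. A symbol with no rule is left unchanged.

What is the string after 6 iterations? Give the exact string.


Step 0: ZA
Step 1: ZAAZA
Step 2: ZAAZAAZAAZA
Step 3: ZAAZAAZAAZAAZAAZAAZAAZA
Step 4: ZAAZAAZAAZAAZAAZAAZAAZAAZAAZAAZAAZAAZAAZAAZAAZA
Step 5: ZAAZAAZAAZAAZAAZAAZAAZAAZAAZAAZAAZAAZAAZAAZAAZAAZAAZAAZAAZAAZAAZAAZAAZAAZAAZAAZAAZAAZAAZAAZAAZA
Step 6: ZAAZAAZAAZAAZAAZAAZAAZAAZAAZAAZAAZAAZAAZAAZAAZAAZAAZAAZAAZAAZAAZAAZAAZAAZAAZAAZAAZAAZAAZAAZAAZAAZAAZAAZAAZAAZAAZAAZAAZAAZAAZAAZAAZAAZAAZAAZAAZAAZAAZAAZAAZAAZAAZAAZAAZAAZAAZAAZAAZAAZAAZAAZAAZA

Answer: ZAAZAAZAAZAAZAAZAAZAAZAAZAAZAAZAAZAAZAAZAAZAAZAAZAAZAAZAAZAAZAAZAAZAAZAAZAAZAAZAAZAAZAAZAAZAAZAAZAAZAAZAAZAAZAAZAAZAAZAAZAAZAAZAAZAAZAAZAAZAAZAAZAAZAAZAAZAAZAAZAAZAAZAAZAAZAAZAAZAAZAAZAAZAAZA


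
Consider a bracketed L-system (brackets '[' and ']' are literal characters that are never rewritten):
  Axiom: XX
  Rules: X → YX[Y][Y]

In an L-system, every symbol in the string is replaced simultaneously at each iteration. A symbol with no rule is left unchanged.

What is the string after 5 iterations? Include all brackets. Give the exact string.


Answer: YYYYYX[Y][Y][Y][Y][Y][Y][Y][Y][Y][Y]YYYYYX[Y][Y][Y][Y][Y][Y][Y][Y][Y][Y]

Derivation:
Step 0: XX
Step 1: YX[Y][Y]YX[Y][Y]
Step 2: YYX[Y][Y][Y][Y]YYX[Y][Y][Y][Y]
Step 3: YYYX[Y][Y][Y][Y][Y][Y]YYYX[Y][Y][Y][Y][Y][Y]
Step 4: YYYYX[Y][Y][Y][Y][Y][Y][Y][Y]YYYYX[Y][Y][Y][Y][Y][Y][Y][Y]
Step 5: YYYYYX[Y][Y][Y][Y][Y][Y][Y][Y][Y][Y]YYYYYX[Y][Y][Y][Y][Y][Y][Y][Y][Y][Y]


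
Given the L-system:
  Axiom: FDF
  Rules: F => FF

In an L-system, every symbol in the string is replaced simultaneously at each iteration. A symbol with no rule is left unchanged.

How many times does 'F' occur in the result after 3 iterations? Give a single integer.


Answer: 16

Derivation:
Step 0: FDF  (2 'F')
Step 1: FFDFF  (4 'F')
Step 2: FFFFDFFFF  (8 'F')
Step 3: FFFFFFFFDFFFFFFFF  (16 'F')


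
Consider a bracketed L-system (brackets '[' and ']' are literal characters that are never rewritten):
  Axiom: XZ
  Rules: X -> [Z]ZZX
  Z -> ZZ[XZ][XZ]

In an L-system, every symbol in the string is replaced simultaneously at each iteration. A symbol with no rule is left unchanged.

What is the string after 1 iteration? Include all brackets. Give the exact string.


Step 0: XZ
Step 1: [Z]ZZXZZ[XZ][XZ]

Answer: [Z]ZZXZZ[XZ][XZ]


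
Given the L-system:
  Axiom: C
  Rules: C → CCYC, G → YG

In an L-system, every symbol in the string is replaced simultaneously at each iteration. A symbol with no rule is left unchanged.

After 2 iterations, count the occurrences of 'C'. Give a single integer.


Answer: 9

Derivation:
Step 0: C  (1 'C')
Step 1: CCYC  (3 'C')
Step 2: CCYCCCYCYCCYC  (9 'C')


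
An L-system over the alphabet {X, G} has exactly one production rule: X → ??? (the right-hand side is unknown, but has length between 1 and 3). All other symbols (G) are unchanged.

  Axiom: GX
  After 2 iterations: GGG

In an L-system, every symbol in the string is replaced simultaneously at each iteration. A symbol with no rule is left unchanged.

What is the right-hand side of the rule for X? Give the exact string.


Trying X → GG:
  Step 0: GX
  Step 1: GGG
  Step 2: GGG
Matches the given result.

Answer: GG


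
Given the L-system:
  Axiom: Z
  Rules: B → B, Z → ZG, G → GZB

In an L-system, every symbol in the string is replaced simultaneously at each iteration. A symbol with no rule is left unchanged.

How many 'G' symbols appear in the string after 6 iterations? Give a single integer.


Answer: 32

Derivation:
Step 0: Z  (0 'G')
Step 1: ZG  (1 'G')
Step 2: ZGGZB  (2 'G')
Step 3: ZGGZBGZBZGB  (4 'G')
Step 4: ZGGZBGZBZGBGZBZGBZGGZBB  (8 'G')
Step 5: ZGGZBGZBZGBGZBZGBZGGZBBGZBZGBZGGZBBZGGZBGZBZGBB  (16 'G')
Step 6: ZGGZBGZBZGBGZBZGBZGGZBBGZBZGBZGGZBBZGGZBGZBZGBBGZBZGBZGGZBBZGGZBGZBZGBBZGGZBGZBZGBGZBZGBZGGZBBB  (32 'G')


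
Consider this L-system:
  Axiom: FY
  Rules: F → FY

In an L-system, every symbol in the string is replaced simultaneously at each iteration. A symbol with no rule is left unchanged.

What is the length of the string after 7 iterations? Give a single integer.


Answer: 9

Derivation:
Step 0: length = 2
Step 1: length = 3
Step 2: length = 4
Step 3: length = 5
Step 4: length = 6
Step 5: length = 7
Step 6: length = 8
Step 7: length = 9


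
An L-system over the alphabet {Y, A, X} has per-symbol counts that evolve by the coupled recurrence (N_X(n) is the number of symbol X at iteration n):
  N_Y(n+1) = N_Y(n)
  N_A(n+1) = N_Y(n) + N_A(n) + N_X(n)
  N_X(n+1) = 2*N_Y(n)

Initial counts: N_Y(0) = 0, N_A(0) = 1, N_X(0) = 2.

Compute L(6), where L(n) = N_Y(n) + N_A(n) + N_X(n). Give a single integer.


Step 0: N_Y=0, N_A=1, N_X=2, L=3
Step 1: N_Y=0, N_A=3, N_X=0, L=3
Step 2: N_Y=0, N_A=3, N_X=0, L=3
Step 3: N_Y=0, N_A=3, N_X=0, L=3
Step 4: N_Y=0, N_A=3, N_X=0, L=3
Step 5: N_Y=0, N_A=3, N_X=0, L=3
Step 6: N_Y=0, N_A=3, N_X=0, L=3

Answer: 3


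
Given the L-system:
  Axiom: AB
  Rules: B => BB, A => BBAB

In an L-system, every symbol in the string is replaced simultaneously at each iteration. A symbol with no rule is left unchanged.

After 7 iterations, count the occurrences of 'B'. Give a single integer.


Step 0: AB  (1 'B')
Step 1: BBABBB  (5 'B')
Step 2: BBBBBBABBBBBBB  (13 'B')
Step 3: BBBBBBBBBBBBBBABBBBBBBBBBBBBBB  (29 'B')
Step 4: BBBBBBBBBBBBBBBBBBBBBBBBBBBBBBABBBBBBBBBBBBBBBBBBBBBBBBBBBBBBB  (61 'B')
Step 5: BBBBBBBBBBBBBBBBBBBBBBBBBBBBBBBBBBBBBBBBBBBBBBBBBBBBBBBBBBBBBBABBBBBBBBBBBBBBBBBBBBBBBBBBBBBBBBBBBBBBBBBBBBBBBBBBBBBBBBBBBBBBB  (125 'B')
Step 6: BBBBBBBBBBBBBBBBBBBBBBBBBBBBBBBBBBBBBBBBBBBBBBBBBBBBBBBBBBBBBBBBBBBBBBBBBBBBBBBBBBBBBBBBBBBBBBBBBBBBBBBBBBBBBBBBBBBBBBBBBBBBBBABBBBBBBBBBBBBBBBBBBBBBBBBBBBBBBBBBBBBBBBBBBBBBBBBBBBBBBBBBBBBBBBBBBBBBBBBBBBBBBBBBBBBBBBBBBBBBBBBBBBBBBBBBBBBBBBBBBBBBBBBBBBBBB  (253 'B')
Step 7: BBBBBBBBBBBBBBBBBBBBBBBBBBBBBBBBBBBBBBBBBBBBBBBBBBBBBBBBBBBBBBBBBBBBBBBBBBBBBBBBBBBBBBBBBBBBBBBBBBBBBBBBBBBBBBBBBBBBBBBBBBBBBBBBBBBBBBBBBBBBBBBBBBBBBBBBBBBBBBBBBBBBBBBBBBBBBBBBBBBBBBBBBBBBBBBBBBBBBBBBBBBBBBBBBBBBBBBBBBBBBBBBBBBBBBBBBBBBBBBBBBBBBBBBBBBBBBABBBBBBBBBBBBBBBBBBBBBBBBBBBBBBBBBBBBBBBBBBBBBBBBBBBBBBBBBBBBBBBBBBBBBBBBBBBBBBBBBBBBBBBBBBBBBBBBBBBBBBBBBBBBBBBBBBBBBBBBBBBBBBBBBBBBBBBBBBBBBBBBBBBBBBBBBBBBBBBBBBBBBBBBBBBBBBBBBBBBBBBBBBBBBBBBBBBBBBBBBBBBBBBBBBBBBBBBBBBBBBBBBBBBBBBBBBBBBBBBBBBBBBBBBBBBBBB  (509 'B')

Answer: 509


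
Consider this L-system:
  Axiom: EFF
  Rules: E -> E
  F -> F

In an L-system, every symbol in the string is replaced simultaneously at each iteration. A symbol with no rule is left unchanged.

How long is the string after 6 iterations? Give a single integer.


Answer: 3

Derivation:
Step 0: length = 3
Step 1: length = 3
Step 2: length = 3
Step 3: length = 3
Step 4: length = 3
Step 5: length = 3
Step 6: length = 3


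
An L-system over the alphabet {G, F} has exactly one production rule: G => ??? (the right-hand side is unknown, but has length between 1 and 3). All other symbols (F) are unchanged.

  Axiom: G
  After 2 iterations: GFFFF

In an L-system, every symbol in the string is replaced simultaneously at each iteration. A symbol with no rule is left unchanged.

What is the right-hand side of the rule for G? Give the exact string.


Trying G => GFF:
  Step 0: G
  Step 1: GFF
  Step 2: GFFFF
Matches the given result.

Answer: GFF


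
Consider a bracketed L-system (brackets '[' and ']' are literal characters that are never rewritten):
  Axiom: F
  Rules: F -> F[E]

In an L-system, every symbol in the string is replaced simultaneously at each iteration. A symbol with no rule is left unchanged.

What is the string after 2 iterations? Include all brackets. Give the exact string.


Step 0: F
Step 1: F[E]
Step 2: F[E][E]

Answer: F[E][E]


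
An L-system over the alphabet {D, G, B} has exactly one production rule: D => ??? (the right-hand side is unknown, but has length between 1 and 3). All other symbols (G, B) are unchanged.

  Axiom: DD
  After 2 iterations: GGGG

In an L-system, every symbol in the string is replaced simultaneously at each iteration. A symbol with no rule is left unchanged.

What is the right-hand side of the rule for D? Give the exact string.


Trying D => GG:
  Step 0: DD
  Step 1: GGGG
  Step 2: GGGG
Matches the given result.

Answer: GG


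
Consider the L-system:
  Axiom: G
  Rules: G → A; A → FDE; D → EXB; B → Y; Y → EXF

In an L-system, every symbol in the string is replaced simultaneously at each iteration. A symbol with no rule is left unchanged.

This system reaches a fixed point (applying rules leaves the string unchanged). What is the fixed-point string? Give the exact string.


Step 0: G
Step 1: A
Step 2: FDE
Step 3: FEXBE
Step 4: FEXYE
Step 5: FEXEXFE
Step 6: FEXEXFE  (unchanged — fixed point at step 5)

Answer: FEXEXFE


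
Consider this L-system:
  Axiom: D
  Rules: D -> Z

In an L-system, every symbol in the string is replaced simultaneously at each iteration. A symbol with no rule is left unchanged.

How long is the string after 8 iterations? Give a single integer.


Answer: 1

Derivation:
Step 0: length = 1
Step 1: length = 1
Step 2: length = 1
Step 3: length = 1
Step 4: length = 1
Step 5: length = 1
Step 6: length = 1
Step 7: length = 1
Step 8: length = 1


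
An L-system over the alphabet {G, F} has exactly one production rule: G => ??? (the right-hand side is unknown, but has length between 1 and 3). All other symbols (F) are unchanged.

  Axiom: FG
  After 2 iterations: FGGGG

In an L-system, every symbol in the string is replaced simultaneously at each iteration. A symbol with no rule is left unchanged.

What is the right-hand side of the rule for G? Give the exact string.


Answer: GG

Derivation:
Trying G => GG:
  Step 0: FG
  Step 1: FGG
  Step 2: FGGGG
Matches the given result.


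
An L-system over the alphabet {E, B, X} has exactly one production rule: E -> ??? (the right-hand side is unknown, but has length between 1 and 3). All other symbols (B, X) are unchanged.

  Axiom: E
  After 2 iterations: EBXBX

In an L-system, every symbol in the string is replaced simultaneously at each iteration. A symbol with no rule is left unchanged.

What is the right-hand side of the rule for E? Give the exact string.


Answer: EBX

Derivation:
Trying E -> EBX:
  Step 0: E
  Step 1: EBX
  Step 2: EBXBX
Matches the given result.


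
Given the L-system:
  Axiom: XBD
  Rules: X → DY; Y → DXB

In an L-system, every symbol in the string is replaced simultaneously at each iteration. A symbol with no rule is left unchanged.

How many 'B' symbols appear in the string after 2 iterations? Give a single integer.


Step 0: XBD  (1 'B')
Step 1: DYBD  (1 'B')
Step 2: DDXBBD  (2 'B')

Answer: 2


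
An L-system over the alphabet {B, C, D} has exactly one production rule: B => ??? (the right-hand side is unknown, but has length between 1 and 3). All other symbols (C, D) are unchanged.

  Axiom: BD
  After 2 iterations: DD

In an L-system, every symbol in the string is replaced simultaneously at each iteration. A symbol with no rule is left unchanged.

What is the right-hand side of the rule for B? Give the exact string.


Trying B => D:
  Step 0: BD
  Step 1: DD
  Step 2: DD
Matches the given result.

Answer: D


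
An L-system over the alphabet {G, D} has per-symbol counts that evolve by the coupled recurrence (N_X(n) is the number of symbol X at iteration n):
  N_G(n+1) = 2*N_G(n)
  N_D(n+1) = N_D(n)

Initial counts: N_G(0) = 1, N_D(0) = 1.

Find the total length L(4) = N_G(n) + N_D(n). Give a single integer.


Step 0: N_G=1, N_D=1, L=2
Step 1: N_G=2, N_D=1, L=3
Step 2: N_G=4, N_D=1, L=5
Step 3: N_G=8, N_D=1, L=9
Step 4: N_G=16, N_D=1, L=17

Answer: 17


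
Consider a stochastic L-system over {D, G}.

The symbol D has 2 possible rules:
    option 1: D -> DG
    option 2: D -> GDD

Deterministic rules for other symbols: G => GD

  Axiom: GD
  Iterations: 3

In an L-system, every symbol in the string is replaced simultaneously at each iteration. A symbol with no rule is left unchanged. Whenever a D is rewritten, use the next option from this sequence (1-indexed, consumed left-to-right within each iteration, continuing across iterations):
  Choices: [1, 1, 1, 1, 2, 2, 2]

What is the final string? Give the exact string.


Step 0: GD
Step 1: GDDG  (used choices [1])
Step 2: GDDGDGGD  (used choices [1, 1])
Step 3: GDDGGDDGDGDDGDGDGDD  (used choices [1, 2, 2, 2])

Answer: GDDGGDDGDGDDGDGDGDD


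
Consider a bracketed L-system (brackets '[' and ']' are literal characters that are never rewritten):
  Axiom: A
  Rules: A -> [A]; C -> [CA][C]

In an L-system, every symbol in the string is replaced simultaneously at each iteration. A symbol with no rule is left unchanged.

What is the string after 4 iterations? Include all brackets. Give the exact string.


Answer: [[[[A]]]]

Derivation:
Step 0: A
Step 1: [A]
Step 2: [[A]]
Step 3: [[[A]]]
Step 4: [[[[A]]]]


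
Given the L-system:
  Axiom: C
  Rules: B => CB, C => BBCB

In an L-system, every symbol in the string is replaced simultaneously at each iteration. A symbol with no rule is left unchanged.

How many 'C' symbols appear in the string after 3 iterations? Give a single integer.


Step 0: C  (1 'C')
Step 1: BBCB  (1 'C')
Step 2: CBCBBBCBCB  (4 'C')
Step 3: BBCBCBBBCBCBCBCBBBCBCBBBCBCB  (10 'C')

Answer: 10


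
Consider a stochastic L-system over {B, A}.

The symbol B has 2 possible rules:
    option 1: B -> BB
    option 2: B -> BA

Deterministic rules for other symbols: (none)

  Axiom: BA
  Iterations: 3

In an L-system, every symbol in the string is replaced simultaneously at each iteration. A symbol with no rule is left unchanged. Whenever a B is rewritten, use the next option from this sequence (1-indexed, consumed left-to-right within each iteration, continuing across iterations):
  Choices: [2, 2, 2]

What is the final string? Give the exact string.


Answer: BAAAA

Derivation:
Step 0: BA
Step 1: BAA  (used choices [2])
Step 2: BAAA  (used choices [2])
Step 3: BAAAA  (used choices [2])


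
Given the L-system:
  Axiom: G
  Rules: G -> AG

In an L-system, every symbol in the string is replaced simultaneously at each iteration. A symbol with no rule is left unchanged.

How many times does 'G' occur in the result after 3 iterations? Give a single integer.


Answer: 1

Derivation:
Step 0: G  (1 'G')
Step 1: AG  (1 'G')
Step 2: AAG  (1 'G')
Step 3: AAAG  (1 'G')


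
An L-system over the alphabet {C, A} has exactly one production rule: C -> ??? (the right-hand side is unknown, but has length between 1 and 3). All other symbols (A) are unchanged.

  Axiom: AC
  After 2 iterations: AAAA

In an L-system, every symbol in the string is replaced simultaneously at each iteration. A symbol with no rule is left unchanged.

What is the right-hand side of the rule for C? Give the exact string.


Trying C -> AAA:
  Step 0: AC
  Step 1: AAAA
  Step 2: AAAA
Matches the given result.

Answer: AAA


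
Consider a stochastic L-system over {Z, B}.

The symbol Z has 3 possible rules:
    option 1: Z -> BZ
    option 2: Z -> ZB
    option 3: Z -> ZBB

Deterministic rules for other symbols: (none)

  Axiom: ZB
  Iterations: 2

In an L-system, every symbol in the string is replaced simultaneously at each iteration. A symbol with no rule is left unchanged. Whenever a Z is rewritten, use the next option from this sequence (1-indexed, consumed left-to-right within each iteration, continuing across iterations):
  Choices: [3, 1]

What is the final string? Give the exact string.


Step 0: ZB
Step 1: ZBBB  (used choices [3])
Step 2: BZBBB  (used choices [1])

Answer: BZBBB


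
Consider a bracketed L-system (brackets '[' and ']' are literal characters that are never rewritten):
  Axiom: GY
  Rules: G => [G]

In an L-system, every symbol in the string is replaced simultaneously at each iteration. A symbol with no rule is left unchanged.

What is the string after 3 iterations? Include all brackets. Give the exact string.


Step 0: GY
Step 1: [G]Y
Step 2: [[G]]Y
Step 3: [[[G]]]Y

Answer: [[[G]]]Y


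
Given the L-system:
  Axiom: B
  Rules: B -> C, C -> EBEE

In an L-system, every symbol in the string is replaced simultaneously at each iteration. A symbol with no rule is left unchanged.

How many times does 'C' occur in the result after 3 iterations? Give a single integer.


Answer: 1

Derivation:
Step 0: B  (0 'C')
Step 1: C  (1 'C')
Step 2: EBEE  (0 'C')
Step 3: ECEE  (1 'C')


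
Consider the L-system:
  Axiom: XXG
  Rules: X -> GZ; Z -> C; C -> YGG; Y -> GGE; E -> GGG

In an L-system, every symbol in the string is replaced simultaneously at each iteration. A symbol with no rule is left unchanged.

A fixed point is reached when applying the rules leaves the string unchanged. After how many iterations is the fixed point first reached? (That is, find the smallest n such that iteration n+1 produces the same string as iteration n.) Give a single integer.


Step 0: XXG
Step 1: GZGZG
Step 2: GCGCG
Step 3: GYGGGYGGG
Step 4: GGGEGGGGGEGGG
Step 5: GGGGGGGGGGGGGGGGG
Step 6: GGGGGGGGGGGGGGGGG  (unchanged — fixed point at step 5)

Answer: 5


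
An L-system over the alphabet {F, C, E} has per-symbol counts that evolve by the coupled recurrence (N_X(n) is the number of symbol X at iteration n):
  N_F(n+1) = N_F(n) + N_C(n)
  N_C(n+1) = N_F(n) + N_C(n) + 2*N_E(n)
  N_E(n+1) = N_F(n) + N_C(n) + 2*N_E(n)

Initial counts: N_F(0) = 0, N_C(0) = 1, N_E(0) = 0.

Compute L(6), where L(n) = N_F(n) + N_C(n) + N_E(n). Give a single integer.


Step 0: N_F=0, N_C=1, N_E=0, L=1
Step 1: N_F=1, N_C=1, N_E=1, L=3
Step 2: N_F=2, N_C=4, N_E=4, L=10
Step 3: N_F=6, N_C=14, N_E=14, L=34
Step 4: N_F=20, N_C=48, N_E=48, L=116
Step 5: N_F=68, N_C=164, N_E=164, L=396
Step 6: N_F=232, N_C=560, N_E=560, L=1352

Answer: 1352


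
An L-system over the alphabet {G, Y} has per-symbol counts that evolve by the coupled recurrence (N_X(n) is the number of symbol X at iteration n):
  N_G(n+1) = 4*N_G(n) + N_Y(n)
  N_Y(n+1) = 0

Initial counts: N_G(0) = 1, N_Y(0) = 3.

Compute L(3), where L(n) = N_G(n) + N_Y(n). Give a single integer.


Answer: 112

Derivation:
Step 0: N_G=1, N_Y=3, L=4
Step 1: N_G=7, N_Y=0, L=7
Step 2: N_G=28, N_Y=0, L=28
Step 3: N_G=112, N_Y=0, L=112


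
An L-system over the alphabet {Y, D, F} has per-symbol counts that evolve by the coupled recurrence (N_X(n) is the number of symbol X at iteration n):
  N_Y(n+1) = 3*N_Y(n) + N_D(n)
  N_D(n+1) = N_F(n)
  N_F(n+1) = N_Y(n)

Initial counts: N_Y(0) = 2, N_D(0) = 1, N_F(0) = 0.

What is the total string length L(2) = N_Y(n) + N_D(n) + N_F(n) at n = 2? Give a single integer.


Answer: 30

Derivation:
Step 0: N_Y=2, N_D=1, N_F=0, L=3
Step 1: N_Y=7, N_D=0, N_F=2, L=9
Step 2: N_Y=21, N_D=2, N_F=7, L=30


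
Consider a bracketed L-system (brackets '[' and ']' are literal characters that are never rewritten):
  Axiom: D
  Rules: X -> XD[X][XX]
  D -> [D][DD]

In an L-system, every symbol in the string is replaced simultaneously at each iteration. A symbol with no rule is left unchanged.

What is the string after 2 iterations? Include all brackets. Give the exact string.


Answer: [[D][DD]][[D][DD][D][DD]]

Derivation:
Step 0: D
Step 1: [D][DD]
Step 2: [[D][DD]][[D][DD][D][DD]]


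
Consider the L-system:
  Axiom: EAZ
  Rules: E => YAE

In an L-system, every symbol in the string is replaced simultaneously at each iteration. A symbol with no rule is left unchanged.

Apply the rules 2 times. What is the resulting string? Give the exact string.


Answer: YAYAEAZ

Derivation:
Step 0: EAZ
Step 1: YAEAZ
Step 2: YAYAEAZ


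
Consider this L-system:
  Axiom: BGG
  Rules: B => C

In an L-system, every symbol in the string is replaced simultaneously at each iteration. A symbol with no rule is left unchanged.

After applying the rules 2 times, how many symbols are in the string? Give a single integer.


Step 0: length = 3
Step 1: length = 3
Step 2: length = 3

Answer: 3


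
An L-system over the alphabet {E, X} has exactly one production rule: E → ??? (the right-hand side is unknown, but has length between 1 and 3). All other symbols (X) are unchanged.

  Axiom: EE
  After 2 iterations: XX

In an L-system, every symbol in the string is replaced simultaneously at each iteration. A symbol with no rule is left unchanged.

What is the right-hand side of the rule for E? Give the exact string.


Trying E → X:
  Step 0: EE
  Step 1: XX
  Step 2: XX
Matches the given result.

Answer: X


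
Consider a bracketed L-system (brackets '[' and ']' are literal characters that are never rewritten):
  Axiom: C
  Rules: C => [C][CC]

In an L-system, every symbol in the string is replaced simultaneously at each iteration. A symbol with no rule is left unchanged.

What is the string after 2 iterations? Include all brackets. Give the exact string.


Answer: [[C][CC]][[C][CC][C][CC]]

Derivation:
Step 0: C
Step 1: [C][CC]
Step 2: [[C][CC]][[C][CC][C][CC]]


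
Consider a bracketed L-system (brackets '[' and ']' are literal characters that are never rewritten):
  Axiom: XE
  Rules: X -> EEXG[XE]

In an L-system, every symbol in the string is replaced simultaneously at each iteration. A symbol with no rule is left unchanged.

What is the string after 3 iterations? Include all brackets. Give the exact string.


Step 0: XE
Step 1: EEXG[XE]E
Step 2: EEEEXG[XE]G[EEXG[XE]E]E
Step 3: EEEEEEXG[XE]G[EEXG[XE]E]G[EEEEXG[XE]G[EEXG[XE]E]E]E

Answer: EEEEEEXG[XE]G[EEXG[XE]E]G[EEEEXG[XE]G[EEXG[XE]E]E]E


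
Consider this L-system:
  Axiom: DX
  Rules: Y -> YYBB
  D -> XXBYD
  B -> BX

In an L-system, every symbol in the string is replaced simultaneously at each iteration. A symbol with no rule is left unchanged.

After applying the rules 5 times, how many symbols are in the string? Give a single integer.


Answer: 142

Derivation:
Step 0: length = 2
Step 1: length = 6
Step 2: length = 14
Step 3: length = 31
Step 4: length = 67
Step 5: length = 142


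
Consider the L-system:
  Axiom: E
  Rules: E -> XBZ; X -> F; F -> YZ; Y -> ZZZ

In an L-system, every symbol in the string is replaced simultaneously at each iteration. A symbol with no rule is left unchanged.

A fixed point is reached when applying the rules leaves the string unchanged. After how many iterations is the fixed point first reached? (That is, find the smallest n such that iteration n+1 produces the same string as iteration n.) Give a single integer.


Step 0: E
Step 1: XBZ
Step 2: FBZ
Step 3: YZBZ
Step 4: ZZZZBZ
Step 5: ZZZZBZ  (unchanged — fixed point at step 4)

Answer: 4


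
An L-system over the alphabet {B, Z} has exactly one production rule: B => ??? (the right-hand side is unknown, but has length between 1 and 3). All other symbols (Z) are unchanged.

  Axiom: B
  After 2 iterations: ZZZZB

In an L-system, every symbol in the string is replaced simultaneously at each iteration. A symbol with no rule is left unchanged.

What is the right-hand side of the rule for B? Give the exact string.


Trying B => ZZB:
  Step 0: B
  Step 1: ZZB
  Step 2: ZZZZB
Matches the given result.

Answer: ZZB


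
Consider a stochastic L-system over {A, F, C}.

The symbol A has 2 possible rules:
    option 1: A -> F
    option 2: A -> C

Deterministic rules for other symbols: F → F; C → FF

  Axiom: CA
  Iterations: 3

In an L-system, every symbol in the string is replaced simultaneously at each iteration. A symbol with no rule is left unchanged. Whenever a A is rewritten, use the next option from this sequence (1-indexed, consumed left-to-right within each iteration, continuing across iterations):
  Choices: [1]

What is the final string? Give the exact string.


Answer: FFF

Derivation:
Step 0: CA
Step 1: FFF  (used choices [1])
Step 2: FFF  (used choices [])
Step 3: FFF  (used choices [])


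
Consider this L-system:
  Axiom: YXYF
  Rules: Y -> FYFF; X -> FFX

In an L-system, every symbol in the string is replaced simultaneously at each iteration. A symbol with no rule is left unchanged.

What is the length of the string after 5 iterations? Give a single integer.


Answer: 44

Derivation:
Step 0: length = 4
Step 1: length = 12
Step 2: length = 20
Step 3: length = 28
Step 4: length = 36
Step 5: length = 44


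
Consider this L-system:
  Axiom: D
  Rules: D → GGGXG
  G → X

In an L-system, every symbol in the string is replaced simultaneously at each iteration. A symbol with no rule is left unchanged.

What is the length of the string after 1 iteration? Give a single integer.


Answer: 5

Derivation:
Step 0: length = 1
Step 1: length = 5
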